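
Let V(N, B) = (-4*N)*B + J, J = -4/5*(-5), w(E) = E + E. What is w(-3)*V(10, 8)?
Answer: 1896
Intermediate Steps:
w(E) = 2*E
J = 4 (J = -4/5*(-5) = 4)
V(N, B) = 4 - 4*B*N (V(N, B) = (-4*N)*B + 4 = -4*B*N + 4 = 4 - 4*B*N)
w(-3)*V(10, 8) = (2*(-3))*(4 - 4*8*10) = -6*(4 - 320) = -6*(-316) = 1896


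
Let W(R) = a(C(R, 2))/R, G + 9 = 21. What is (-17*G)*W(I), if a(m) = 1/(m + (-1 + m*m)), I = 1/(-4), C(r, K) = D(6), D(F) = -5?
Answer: 816/19 ≈ 42.947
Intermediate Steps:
C(r, K) = -5
G = 12 (G = -9 + 21 = 12)
I = -¼ ≈ -0.25000
a(m) = 1/(-1 + m + m²) (a(m) = 1/(m + (-1 + m²)) = 1/(-1 + m + m²))
W(R) = 1/(19*R) (W(R) = 1/((-1 - 5 + (-5)²)*R) = 1/((-1 - 5 + 25)*R) = 1/(19*R))
(-17*G)*W(I) = (-17*12)*(1/(19*(-¼))) = -204*(-4)/19 = -204*(-4/19) = 816/19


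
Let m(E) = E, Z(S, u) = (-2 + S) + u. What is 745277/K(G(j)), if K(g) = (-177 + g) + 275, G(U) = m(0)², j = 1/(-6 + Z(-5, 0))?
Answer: 745277/98 ≈ 7604.9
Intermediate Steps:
Z(S, u) = -2 + S + u
j = -1/13 (j = 1/(-6 + (-2 - 5 + 0)) = 1/(-6 - 7) = 1/(-13) = -1/13 ≈ -0.076923)
G(U) = 0 (G(U) = 0² = 0)
K(g) = 98 + g
745277/K(G(j)) = 745277/(98 + 0) = 745277/98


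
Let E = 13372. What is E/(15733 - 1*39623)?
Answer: -6686/11945 ≈ -0.55973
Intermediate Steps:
E/(15733 - 1*39623) = 13372/(15733 - 1*39623) = 13372/(15733 - 39623) = 13372/(-23890) = 13372*(-1/23890) = -6686/11945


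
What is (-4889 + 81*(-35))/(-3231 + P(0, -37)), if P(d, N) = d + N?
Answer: 1931/817 ≈ 2.3635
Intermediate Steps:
P(d, N) = N + d
(-4889 + 81*(-35))/(-3231 + P(0, -37)) = (-4889 + 81*(-35))/(-3231 + (-37 + 0)) = (-4889 - 2835)/(-3231 - 37) = -7724/(-3268) = -7724*(-1/3268) = 1931/817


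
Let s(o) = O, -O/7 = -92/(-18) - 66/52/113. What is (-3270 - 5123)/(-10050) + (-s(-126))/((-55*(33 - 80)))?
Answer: 9719498131/11449055475 ≈ 0.84893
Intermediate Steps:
O = -943957/26442 (O = -7*(-92/(-18) - 66/52/113) = -7*(-92*(-1/18) - 66*1/52*(1/113)) = -7*(46/9 - 33/26*1/113) = -7*(46/9 - 33/2938) = -7*134851/26442 = -943957/26442 ≈ -35.699)
s(o) = -943957/26442
(-3270 - 5123)/(-10050) + (-s(-126))/((-55*(33 - 80))) = (-3270 - 5123)/(-10050) + (-1*(-943957/26442))/((-55*(33 - 80))) = -8393*(-1/10050) + 943957/(26442*((-55*(-47)))) = 8393/10050 + (943957/26442)/2585 = 8393/10050 + (943957/26442)*(1/2585) = 8393/10050 + 943957/68352570 = 9719498131/11449055475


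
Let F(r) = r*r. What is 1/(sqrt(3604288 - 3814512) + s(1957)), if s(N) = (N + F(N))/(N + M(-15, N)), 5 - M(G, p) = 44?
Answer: 1837350977/3864023323953 - 3678724*I*sqrt(13139)/3864023323953 ≈ 0.0004755 - 0.00010913*I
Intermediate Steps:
M(G, p) = -39 (M(G, p) = 5 - 1*44 = 5 - 44 = -39)
F(r) = r**2
s(N) = (N + N**2)/(-39 + N) (s(N) = (N + N**2)/(N - 39) = (N + N**2)/(-39 + N))
1/(sqrt(3604288 - 3814512) + s(1957)) = 1/(sqrt(3604288 - 3814512) + 1957*(1 + 1957)/(-39 + 1957)) = 1/(sqrt(-210224) + 1957*1958/1918) = 1/(4*I*sqrt(13139) + 1957*(1/1918)*1958) = 1/(4*I*sqrt(13139) + 1915903/959) = 1/(1915903/959 + 4*I*sqrt(13139))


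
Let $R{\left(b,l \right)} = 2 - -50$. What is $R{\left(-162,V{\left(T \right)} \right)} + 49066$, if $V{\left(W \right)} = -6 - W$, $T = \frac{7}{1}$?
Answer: $49118$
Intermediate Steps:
$T = 7$ ($T = 7 \cdot 1 = 7$)
$R{\left(b,l \right)} = 52$ ($R{\left(b,l \right)} = 2 + 50 = 52$)
$R{\left(-162,V{\left(T \right)} \right)} + 49066 = 52 + 49066 = 49118$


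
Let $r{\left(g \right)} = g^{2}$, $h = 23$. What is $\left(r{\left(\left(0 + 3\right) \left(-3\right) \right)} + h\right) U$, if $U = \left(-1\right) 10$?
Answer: $-1040$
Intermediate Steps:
$U = -10$
$\left(r{\left(\left(0 + 3\right) \left(-3\right) \right)} + h\right) U = \left(\left(\left(0 + 3\right) \left(-3\right)\right)^{2} + 23\right) \left(-10\right) = \left(\left(3 \left(-3\right)\right)^{2} + 23\right) \left(-10\right) = \left(\left(-9\right)^{2} + 23\right) \left(-10\right) = \left(81 + 23\right) \left(-10\right) = 104 \left(-10\right) = -1040$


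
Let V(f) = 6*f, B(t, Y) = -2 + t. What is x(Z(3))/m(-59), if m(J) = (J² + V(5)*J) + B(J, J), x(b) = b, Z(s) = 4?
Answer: 2/825 ≈ 0.0024242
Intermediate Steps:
m(J) = -2 + J² + 31*J (m(J) = (J² + (6*5)*J) + (-2 + J) = (J² + 30*J) + (-2 + J) = -2 + J² + 31*J)
x(Z(3))/m(-59) = 4/(-2 + (-59)² + 31*(-59)) = 4/(-2 + 3481 - 1829) = 4/1650 = 4*(1/1650) = 2/825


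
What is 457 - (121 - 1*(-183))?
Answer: 153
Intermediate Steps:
457 - (121 - 1*(-183)) = 457 - (121 + 183) = 457 - 1*304 = 457 - 304 = 153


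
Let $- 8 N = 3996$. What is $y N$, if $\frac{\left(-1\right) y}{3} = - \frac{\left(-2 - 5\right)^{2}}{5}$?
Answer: $- \frac{146853}{10} \approx -14685.0$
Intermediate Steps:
$N = - \frac{999}{2}$ ($N = \left(- \frac{1}{8}\right) 3996 = - \frac{999}{2} \approx -499.5$)
$y = \frac{147}{5}$ ($y = - 3 \left(- \frac{\left(-2 - 5\right)^{2}}{5}\right) = - 3 \left(- \frac{\left(-7\right)^{2}}{5}\right) = - 3 \left(- \frac{49}{5}\right) = - 3 \left(\left(-1\right) \frac{49}{5}\right) = \left(-3\right) \left(- \frac{49}{5}\right) = \frac{147}{5} \approx 29.4$)
$y N = \frac{147}{5} \left(- \frac{999}{2}\right) = - \frac{146853}{10}$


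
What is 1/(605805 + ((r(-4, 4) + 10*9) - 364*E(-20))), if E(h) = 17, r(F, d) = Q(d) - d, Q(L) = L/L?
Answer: 1/599704 ≈ 1.6675e-6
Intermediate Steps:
Q(L) = 1
r(F, d) = 1 - d
1/(605805 + ((r(-4, 4) + 10*9) - 364*E(-20))) = 1/(605805 + (((1 - 1*4) + 10*9) - 364*17)) = 1/(605805 + (((1 - 4) + 90) - 6188)) = 1/(605805 + ((-3 + 90) - 6188)) = 1/(605805 + (87 - 6188)) = 1/(605805 - 6101) = 1/599704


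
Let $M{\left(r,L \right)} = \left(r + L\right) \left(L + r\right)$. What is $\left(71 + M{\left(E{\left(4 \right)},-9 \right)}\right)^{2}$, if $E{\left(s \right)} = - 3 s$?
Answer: $262144$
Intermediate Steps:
$M{\left(r,L \right)} = \left(L + r\right)^{2}$ ($M{\left(r,L \right)} = \left(L + r\right) \left(L + r\right) = \left(L + r\right)^{2}$)
$\left(71 + M{\left(E{\left(4 \right)},-9 \right)}\right)^{2} = \left(71 + \left(-9 - 12\right)^{2}\right)^{2} = \left(71 + \left(-21\right)^{2}\right)^{2} = \left(71 + 441\right)^{2} = 512^{2} = 262144$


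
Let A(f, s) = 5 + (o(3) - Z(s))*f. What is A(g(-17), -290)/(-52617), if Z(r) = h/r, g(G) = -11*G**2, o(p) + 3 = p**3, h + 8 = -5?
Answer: 7361021/5086310 ≈ 1.4472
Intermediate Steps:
h = -13 (h = -8 - 5 = -13)
o(p) = -3 + p**3
Z(r) = -13/r
A(f, s) = 5 + f*(24 + 13/s) (A(f, s) = 5 + ((-3 + 3**3) - (-13)/s)*f = 5 + ((-3 + 27) + 13/s)*f = 5 + (24 + 13/s)*f = 5 + f*(24 + 13/s))
A(g(-17), -290)/(-52617) = (5 + 24*(-11*(-17)**2) + 13*(-11*(-17)**2)/(-290))/(-52617) = (5 + 24*(-11*289) + 13*(-11*289)*(-1/290))*(-1/52617) = (5 + 24*(-3179) + 13*(-3179)*(-1/290))*(-1/52617) = (5 - 76296 + 41327/290)*(-1/52617) = -22083063/290*(-1/52617) = 7361021/5086310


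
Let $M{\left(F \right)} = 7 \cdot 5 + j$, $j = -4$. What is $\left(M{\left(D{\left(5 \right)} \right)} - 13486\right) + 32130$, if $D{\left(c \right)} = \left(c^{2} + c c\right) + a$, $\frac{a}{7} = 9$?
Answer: $18675$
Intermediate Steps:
$a = 63$ ($a = 7 \cdot 9 = 63$)
$D{\left(c \right)} = 63 + 2 c^{2}$ ($D{\left(c \right)} = \left(c^{2} + c c\right) + 63 = \left(c^{2} + c^{2}\right) + 63 = 2 c^{2} + 63 = 63 + 2 c^{2}$)
$M{\left(F \right)} = 31$ ($M{\left(F \right)} = 7 \cdot 5 - 4 = 35 - 4 = 31$)
$\left(M{\left(D{\left(5 \right)} \right)} - 13486\right) + 32130 = \left(31 - 13486\right) + 32130 = -13455 + 32130 = 18675$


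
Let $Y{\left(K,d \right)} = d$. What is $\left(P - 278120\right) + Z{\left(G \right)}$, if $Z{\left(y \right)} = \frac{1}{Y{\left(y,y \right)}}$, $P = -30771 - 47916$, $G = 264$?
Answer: $- \frac{94197047}{264} \approx -3.5681 \cdot 10^{5}$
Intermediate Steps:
$P = -78687$
$Z{\left(y \right)} = \frac{1}{y}$
$\left(P - 278120\right) + Z{\left(G \right)} = \left(-78687 - 278120\right) + \frac{1}{264} = -356807 + \frac{1}{264} = - \frac{94197047}{264}$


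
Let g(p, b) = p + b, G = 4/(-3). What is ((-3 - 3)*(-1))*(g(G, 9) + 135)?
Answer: 856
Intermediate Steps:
G = -4/3 (G = 4*(-⅓) = -4/3 ≈ -1.3333)
g(p, b) = b + p
((-3 - 3)*(-1))*(g(G, 9) + 135) = ((-3 - 3)*(-1))*((9 - 4/3) + 135) = (-6*(-1))*(23/3 + 135) = 6*(428/3) = 856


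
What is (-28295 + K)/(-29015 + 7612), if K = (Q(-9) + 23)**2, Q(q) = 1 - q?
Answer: 27206/21403 ≈ 1.2711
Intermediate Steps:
K = 1089 (K = ((1 - 1*(-9)) + 23)**2 = ((1 + 9) + 23)**2 = (10 + 23)**2 = 33**2 = 1089)
(-28295 + K)/(-29015 + 7612) = (-28295 + 1089)/(-29015 + 7612) = -27206/(-21403) = -27206*(-1/21403) = 27206/21403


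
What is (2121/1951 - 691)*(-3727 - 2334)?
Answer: 8158227220/1951 ≈ 4.1816e+6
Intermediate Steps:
(2121/1951 - 691)*(-3727 - 2334) = (2121*(1/1951) - 691)*(-6061) = (2121/1951 - 691)*(-6061) = -1346020/1951*(-6061) = 8158227220/1951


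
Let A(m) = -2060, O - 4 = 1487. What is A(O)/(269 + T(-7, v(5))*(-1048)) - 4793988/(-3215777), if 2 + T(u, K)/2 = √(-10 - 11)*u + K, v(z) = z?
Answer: 4377069140262056/2930761156995925 + 6044864*I*√21/911369525 ≈ 1.4935 + 0.030395*I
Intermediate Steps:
O = 1491 (O = 4 + 1487 = 1491)
T(u, K) = -4 + 2*K + 2*I*u*√21 (T(u, K) = -4 + 2*(√(-10 - 11)*u + K) = -4 + 2*(√(-21)*u + K) = -4 + 2*((I*√21)*u + K) = -4 + 2*(I*u*√21 + K) = -4 + 2*(K + I*u*√21) = -4 + (2*K + 2*I*u*√21) = -4 + 2*K + 2*I*u*√21)
A(O)/(269 + T(-7, v(5))*(-1048)) - 4793988/(-3215777) = -2060/(269 + (-4 + 2*5 + 2*I*(-7)*√21)*(-1048)) - 4793988/(-3215777) = -2060/(269 + (-4 + 10 - 14*I*√21)*(-1048)) - 4793988*(-1/3215777) = -2060/(269 + (6 - 14*I*√21)*(-1048)) + 4793988/3215777 = -2060/(269 + (-6288 + 14672*I*√21)) + 4793988/3215777 = -2060/(-6019 + 14672*I*√21) + 4793988/3215777 = 4793988/3215777 - 2060/(-6019 + 14672*I*√21)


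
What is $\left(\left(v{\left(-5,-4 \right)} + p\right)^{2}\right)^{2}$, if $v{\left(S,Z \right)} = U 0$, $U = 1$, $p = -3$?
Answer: $81$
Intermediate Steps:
$v{\left(S,Z \right)} = 0$ ($v{\left(S,Z \right)} = 1 \cdot 0 = 0$)
$\left(\left(v{\left(-5,-4 \right)} + p\right)^{2}\right)^{2} = \left(\left(0 - 3\right)^{2}\right)^{2} = \left(\left(-3\right)^{2}\right)^{2} = 9^{2} = 81$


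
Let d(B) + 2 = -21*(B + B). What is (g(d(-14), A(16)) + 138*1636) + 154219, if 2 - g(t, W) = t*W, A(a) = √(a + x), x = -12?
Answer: 378817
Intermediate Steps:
A(a) = √(-12 + a) (A(a) = √(a - 12) = √(-12 + a))
d(B) = -2 - 42*B (d(B) = -2 - 21*(B + B) = -2 - 42*B)
g(t, W) = 2 - W*t (g(t, W) = 2 - t*W = 2 - W*t)
(g(d(-14), A(16)) + 138*1636) + 154219 = ((2 - √(-12 + 16)*(-2 - 42*(-14))) + 138*1636) + 154219 = ((2 - √4*(-2 + 588)) + 225768) + 154219 = ((2 - 1*2*586) + 225768) + 154219 = ((2 - 1172) + 225768) + 154219 = (-1170 + 225768) + 154219 = 224598 + 154219 = 378817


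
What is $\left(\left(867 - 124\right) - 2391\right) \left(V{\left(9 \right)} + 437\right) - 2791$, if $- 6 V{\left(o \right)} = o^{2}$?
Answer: $-700719$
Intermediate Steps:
$V{\left(o \right)} = - \frac{o^{2}}{6}$
$\left(\left(867 - 124\right) - 2391\right) \left(V{\left(9 \right)} + 437\right) - 2791 = \left(\left(867 - 124\right) - 2391\right) \left(- \frac{9^{2}}{6} + 437\right) - 2791 = \left(743 - 2391\right) \left(\left(- \frac{1}{6}\right) 81 + 437\right) - 2791 = - 1648 \left(- \frac{27}{2} + 437\right) - 2791 = \left(-1648\right) \frac{847}{2} - 2791 = -697928 - 2791 = -700719$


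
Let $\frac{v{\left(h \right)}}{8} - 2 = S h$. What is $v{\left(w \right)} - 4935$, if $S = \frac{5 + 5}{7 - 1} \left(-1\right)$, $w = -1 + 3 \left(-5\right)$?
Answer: $- \frac{14117}{3} \approx -4705.7$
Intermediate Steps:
$w = -16$ ($w = -1 - 15 = -16$)
$S = - \frac{5}{3}$ ($S = \frac{10}{6} \left(-1\right) = 10 \cdot \frac{1}{6} \left(-1\right) = \frac{5}{3} \left(-1\right) = - \frac{5}{3} \approx -1.6667$)
$v{\left(h \right)} = 16 - \frac{40 h}{3}$ ($v{\left(h \right)} = 16 + 8 \left(- \frac{5 h}{3}\right) = 16 - \frac{40 h}{3}$)
$v{\left(w \right)} - 4935 = \left(16 - - \frac{640}{3}\right) - 4935 = \left(16 + \frac{640}{3}\right) - 4935 = \frac{688}{3} - 4935 = - \frac{14117}{3}$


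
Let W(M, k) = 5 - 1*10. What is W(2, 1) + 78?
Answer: 73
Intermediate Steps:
W(M, k) = -5 (W(M, k) = 5 - 10 = -5)
W(2, 1) + 78 = -5 + 78 = 73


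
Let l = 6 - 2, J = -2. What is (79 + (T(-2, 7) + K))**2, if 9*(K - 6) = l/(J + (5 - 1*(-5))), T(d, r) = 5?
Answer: 2627641/324 ≈ 8110.0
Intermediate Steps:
l = 4
K = 109/18 (K = 6 + (4/(-2 + (5 - 1*(-5))))/9 = 6 + (4/(-2 + (5 + 5)))/9 = 6 + (4/(-2 + 10))/9 = 6 + (4/8)/9 = 6 + (4*(1/8))/9 = 6 + (1/9)*(1/2) = 6 + 1/18 = 109/18 ≈ 6.0556)
(79 + (T(-2, 7) + K))**2 = (79 + (5 + 109/18))**2 = (79 + 199/18)**2 = (1621/18)**2 = 2627641/324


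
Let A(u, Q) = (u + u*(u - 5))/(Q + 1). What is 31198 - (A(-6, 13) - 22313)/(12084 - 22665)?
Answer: 2310586105/74067 ≈ 31196.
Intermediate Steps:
A(u, Q) = (u + u*(-5 + u))/(1 + Q)
31198 - (A(-6, 13) - 22313)/(12084 - 22665) = 31198 - (-6*(-4 - 6)/(1 + 13) - 22313)/(12084 - 22665) = 31198 - (-6*(-10)/14 - 22313)/(-10581) = 31198 - (-6*1/14*(-10) - 22313)*(-1)/10581 = 31198 - (30/7 - 22313)*(-1)/10581 = 31198 - (-156161)*(-1)/(7*10581) = 31198 - 1*156161/74067 = 31198 - 156161/74067 = 2310586105/74067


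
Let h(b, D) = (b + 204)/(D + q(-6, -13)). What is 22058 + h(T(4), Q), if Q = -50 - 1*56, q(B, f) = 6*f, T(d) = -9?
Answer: 4058477/184 ≈ 22057.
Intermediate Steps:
Q = -106 (Q = -50 - 56 = -106)
h(b, D) = (204 + b)/(-78 + D) (h(b, D) = (b + 204)/(D + 6*(-13)) = (204 + b)/(D - 78) = (204 + b)/(-78 + D))
22058 + h(T(4), Q) = 22058 + (204 - 9)/(-78 - 106) = 22058 + 195/(-184) = 22058 - 1/184*195 = 22058 - 195/184 = 4058477/184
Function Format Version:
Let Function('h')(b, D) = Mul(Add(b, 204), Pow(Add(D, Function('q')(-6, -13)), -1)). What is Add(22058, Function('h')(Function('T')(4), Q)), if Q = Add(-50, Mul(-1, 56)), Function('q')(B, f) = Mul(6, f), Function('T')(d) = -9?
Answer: Rational(4058477, 184) ≈ 22057.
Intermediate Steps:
Q = -106 (Q = Add(-50, -56) = -106)
Function('h')(b, D) = Mul(Pow(Add(-78, D), -1), Add(204, b)) (Function('h')(b, D) = Mul(Add(b, 204), Pow(Add(D, Mul(6, -13)), -1)) = Mul(Add(204, b), Pow(Add(D, -78), -1)) = Mul(Add(204, b), Pow(Add(-78, D), -1)) = Mul(Pow(Add(-78, D), -1), Add(204, b)))
Add(22058, Function('h')(Function('T')(4), Q)) = Add(22058, Mul(Pow(Add(-78, -106), -1), Add(204, -9))) = Add(22058, Mul(Pow(-184, -1), 195)) = Add(22058, Mul(Rational(-1, 184), 195)) = Add(22058, Rational(-195, 184)) = Rational(4058477, 184)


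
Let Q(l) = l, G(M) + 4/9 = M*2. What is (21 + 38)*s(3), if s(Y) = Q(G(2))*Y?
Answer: 1888/3 ≈ 629.33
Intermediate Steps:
G(M) = -4/9 + 2*M (G(M) = -4/9 + M*2 = -4/9 + 2*M)
s(Y) = 32*Y/9 (s(Y) = (-4/9 + 2*2)*Y = (-4/9 + 4)*Y = 32*Y/9)
(21 + 38)*s(3) = (21 + 38)*((32/9)*3) = 59*(32/3) = 1888/3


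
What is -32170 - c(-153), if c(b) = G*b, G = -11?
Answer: -33853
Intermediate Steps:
c(b) = -11*b
-32170 - c(-153) = -32170 - (-11)*(-153) = -32170 - 1*1683 = -32170 - 1683 = -33853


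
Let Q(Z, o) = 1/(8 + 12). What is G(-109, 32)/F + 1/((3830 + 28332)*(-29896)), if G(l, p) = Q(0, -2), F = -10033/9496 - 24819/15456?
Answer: -1470018290632627/78273597644015280 ≈ -0.018780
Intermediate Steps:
Q(Z, o) = 1/20
F = -16281303/6115424 (F = -10033*1/9496 - 24819*1/15456 = -10033/9496 - 8273/5152 = -16281303/6115424 ≈ -2.6623)
G(l, p) = 1/20
G(-109, 32)/F + 1/((3830 + 28332)*(-29896)) = 1/(20*(-16281303/6115424)) + 1/((3830 + 28332)*(-29896)) = (1/20)*(-6115424/16281303) - 1/29896/32162 = -1528856/81406515 + (1/32162)*(-1/29896) = -1528856/81406515 - 1/961515152 = -1470018290632627/78273597644015280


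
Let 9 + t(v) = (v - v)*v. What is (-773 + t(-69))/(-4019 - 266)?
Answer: 782/4285 ≈ 0.18250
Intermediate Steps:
t(v) = -9 (t(v) = -9 + (v - v)*v = -9 + 0*v = -9 + 0 = -9)
(-773 + t(-69))/(-4019 - 266) = (-773 - 9)/(-4019 - 266) = -782/(-4285) = -782*(-1/4285) = 782/4285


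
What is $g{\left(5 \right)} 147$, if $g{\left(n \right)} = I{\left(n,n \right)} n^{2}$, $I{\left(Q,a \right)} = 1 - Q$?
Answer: $-14700$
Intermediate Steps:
$g{\left(n \right)} = n^{2} \left(1 - n\right)$ ($g{\left(n \right)} = \left(1 - n\right) n^{2} = n^{2} \left(1 - n\right)$)
$g{\left(5 \right)} 147 = 5^{2} \left(1 - 5\right) 147 = 25 \left(1 - 5\right) 147 = 25 \left(-4\right) 147 = \left(-100\right) 147 = -14700$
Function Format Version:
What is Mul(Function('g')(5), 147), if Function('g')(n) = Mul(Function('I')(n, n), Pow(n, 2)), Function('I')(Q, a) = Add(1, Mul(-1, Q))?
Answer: -14700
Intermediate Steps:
Function('g')(n) = Mul(Pow(n, 2), Add(1, Mul(-1, n))) (Function('g')(n) = Mul(Add(1, Mul(-1, n)), Pow(n, 2)) = Mul(Pow(n, 2), Add(1, Mul(-1, n))))
Mul(Function('g')(5), 147) = Mul(Mul(Pow(5, 2), Add(1, Mul(-1, 5))), 147) = Mul(Mul(25, Add(1, -5)), 147) = Mul(Mul(25, -4), 147) = Mul(-100, 147) = -14700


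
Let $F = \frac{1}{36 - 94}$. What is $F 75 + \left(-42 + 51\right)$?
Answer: $\frac{447}{58} \approx 7.7069$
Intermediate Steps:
$F = - \frac{1}{58}$ ($F = \frac{1}{-58} = - \frac{1}{58} \approx -0.017241$)
$F 75 + \left(-42 + 51\right) = \left(- \frac{1}{58}\right) 75 + \left(-42 + 51\right) = - \frac{75}{58} + 9 = \frac{447}{58}$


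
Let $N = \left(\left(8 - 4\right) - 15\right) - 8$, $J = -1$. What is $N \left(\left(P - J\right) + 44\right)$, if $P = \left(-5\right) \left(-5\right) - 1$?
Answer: $-1311$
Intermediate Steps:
$P = 24$ ($P = 25 - 1 = 24$)
$N = -19$ ($N = \left(4 - 15\right) - 8 = -11 - 8 = -19$)
$N \left(\left(P - J\right) + 44\right) = - 19 \left(\left(24 - -1\right) + 44\right) = - 19 \left(\left(24 + 1\right) + 44\right) = - 19 \left(25 + 44\right) = \left(-19\right) 69 = -1311$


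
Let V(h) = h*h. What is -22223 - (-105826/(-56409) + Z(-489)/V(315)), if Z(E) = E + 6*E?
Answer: -1974547712086/88844175 ≈ -22225.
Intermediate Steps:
Z(E) = 7*E
V(h) = h²
-22223 - (-105826/(-56409) + Z(-489)/V(315)) = -22223 - (-105826/(-56409) + (7*(-489))/(315²)) = -22223 - (-105826*(-1/56409) - 3423/99225) = -22223 - (105826/56409 - 3423*1/99225) = -22223 - (105826/56409 - 163/4725) = -22223 - 1*163611061/88844175 = -22223 - 163611061/88844175 = -1974547712086/88844175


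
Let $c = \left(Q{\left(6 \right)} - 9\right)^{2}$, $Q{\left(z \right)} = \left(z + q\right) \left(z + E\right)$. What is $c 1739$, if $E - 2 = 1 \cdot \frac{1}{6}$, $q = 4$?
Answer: $\frac{82644236}{9} \approx 9.1827 \cdot 10^{6}$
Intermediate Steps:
$E = \frac{13}{6}$ ($E = 2 + 1 \cdot \frac{1}{6} = 2 + \frac{1}{6} = \frac{13}{6} \approx 2.1667$)
$Q{\left(z \right)} = \left(4 + z\right) \left(\frac{13}{6} + z\right)$ ($Q{\left(z \right)} = \left(z + 4\right) \left(z + \frac{13}{6}\right) = \left(4 + z\right) \left(\frac{13}{6} + z\right)$)
$c = \frac{47524}{9}$ ($c = \left(\left(\frac{26}{3} + 6^{2} + \frac{37}{6} \cdot 6\right) - 9\right)^{2} = \left(\left(\frac{26}{3} + 36 + 37\right) - 9\right)^{2} = \left(\frac{245}{3} - 9\right)^{2} = \left(\frac{218}{3}\right)^{2} = \frac{47524}{9} \approx 5280.4$)
$c 1739 = \frac{47524}{9} \cdot 1739 = \frac{82644236}{9}$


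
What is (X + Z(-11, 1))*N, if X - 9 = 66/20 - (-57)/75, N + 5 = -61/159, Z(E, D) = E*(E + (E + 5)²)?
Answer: 5605516/3975 ≈ 1410.2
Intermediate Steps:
Z(E, D) = E*(E + (5 + E)²)
N = -856/159 (N = -5 - 61/159 = -856/159 ≈ -5.3836)
X = 653/50 (X = 9 + (66/20 - (-57)/75) = 9 + (66*(1/20) - (-57)/75) = 9 + (33/10 - 1*(-19/25)) = 9 + (33/10 + 19/25) = 9 + 203/50 = 653/50 ≈ 13.060)
(X + Z(-11, 1))*N = (653/50 - 11*(-11 + (5 - 11)²))*(-856/159) = (653/50 - 11*(-11 + (-6)²))*(-856/159) = (653/50 - 11*(-11 + 36))*(-856/159) = (653/50 - 11*25)*(-856/159) = (653/50 - 275)*(-856/159) = -13097/50*(-856/159) = 5605516/3975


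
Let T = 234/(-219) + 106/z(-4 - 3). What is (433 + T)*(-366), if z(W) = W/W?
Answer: -14372454/73 ≈ -1.9688e+5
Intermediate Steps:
z(W) = 1
T = 7660/73 (T = 234/(-219) + 106/1 = 234*(-1/219) + 106*1 = -78/73 + 106 = 7660/73 ≈ 104.93)
(433 + T)*(-366) = (433 + 7660/73)*(-366) = (39269/73)*(-366) = -14372454/73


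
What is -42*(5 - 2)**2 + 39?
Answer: -339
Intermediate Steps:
-42*(5 - 2)**2 + 39 = -42*3**2 + 39 = -42*9 + 39 = -378 + 39 = -339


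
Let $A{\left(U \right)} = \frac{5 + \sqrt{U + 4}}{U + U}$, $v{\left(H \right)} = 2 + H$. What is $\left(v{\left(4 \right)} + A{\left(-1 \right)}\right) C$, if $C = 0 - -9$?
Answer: $\frac{63}{2} - \frac{9 \sqrt{3}}{2} \approx 23.706$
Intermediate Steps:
$C = 9$ ($C = 0 + 9 = 9$)
$A{\left(U \right)} = \frac{5 + \sqrt{4 + U}}{2 U}$
$\left(v{\left(4 \right)} + A{\left(-1 \right)}\right) C = \left(\left(2 + 4\right) + \frac{5 + \sqrt{4 - 1}}{2 \left(-1\right)}\right) 9 = \left(6 + \frac{1}{2} \left(-1\right) \left(5 + \sqrt{3}\right)\right) 9 = \left(6 - \left(\frac{5}{2} + \frac{\sqrt{3}}{2}\right)\right) 9 = \left(\frac{7}{2} - \frac{\sqrt{3}}{2}\right) 9 = \frac{63}{2} - \frac{9 \sqrt{3}}{2}$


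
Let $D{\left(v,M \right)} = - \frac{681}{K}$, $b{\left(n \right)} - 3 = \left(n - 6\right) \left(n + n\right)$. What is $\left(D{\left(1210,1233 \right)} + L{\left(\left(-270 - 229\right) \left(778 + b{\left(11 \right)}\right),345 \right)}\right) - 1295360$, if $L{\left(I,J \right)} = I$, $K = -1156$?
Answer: $- \frac{2011403483}{1156} \approx -1.74 \cdot 10^{6}$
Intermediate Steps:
$b{\left(n \right)} = 3 + 2 n \left(-6 + n\right)$ ($b{\left(n \right)} = 3 + \left(n - 6\right) \left(n + n\right) = 3 + \left(-6 + n\right) 2 n = 3 + 2 n \left(-6 + n\right)$)
$D{\left(v,M \right)} = \frac{681}{1156}$ ($D{\left(v,M \right)} = - \frac{681}{-1156} = \left(-681\right) \left(- \frac{1}{1156}\right) = \frac{681}{1156}$)
$\left(D{\left(1210,1233 \right)} + L{\left(\left(-270 - 229\right) \left(778 + b{\left(11 \right)}\right),345 \right)}\right) - 1295360 = \left(\frac{681}{1156} + \left(-270 - 229\right) \left(778 + \left(3 - 132 + 2 \cdot 11^{2}\right)\right)\right) - 1295360 = \left(\frac{681}{1156} - 499 \left(778 + \left(3 - 132 + 2 \cdot 121\right)\right)\right) - 1295360 = \left(\frac{681}{1156} - 499 \left(778 + \left(3 - 132 + 242\right)\right)\right) - 1295360 = \left(\frac{681}{1156} - 499 \left(778 + 113\right)\right) - 1295360 = \left(\frac{681}{1156} - 444609\right) - 1295360 = - \frac{513967323}{1156} - 1295360 = - \frac{2011403483}{1156}$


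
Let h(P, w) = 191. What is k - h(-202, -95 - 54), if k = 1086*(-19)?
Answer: -20825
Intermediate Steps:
k = -20634
k - h(-202, -95 - 54) = -20634 - 1*191 = -20634 - 191 = -20825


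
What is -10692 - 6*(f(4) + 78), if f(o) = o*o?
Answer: -11256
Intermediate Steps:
f(o) = o²
-10692 - 6*(f(4) + 78) = -10692 - 6*(4² + 78) = -10692 - 6*(16 + 78) = -10692 - 6*94 = -10692 - 564 = -11256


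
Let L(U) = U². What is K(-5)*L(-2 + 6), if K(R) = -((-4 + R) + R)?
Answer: 224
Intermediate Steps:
K(R) = 4 - 2*R (K(R) = -(-4 + 2*R) = 4 - 2*R)
K(-5)*L(-2 + 6) = (4 - 2*(-5))*(-2 + 6)² = (4 + 10)*4² = 14*16 = 224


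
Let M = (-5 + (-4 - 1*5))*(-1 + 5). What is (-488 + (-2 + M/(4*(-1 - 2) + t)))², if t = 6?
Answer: 2079364/9 ≈ 2.3104e+5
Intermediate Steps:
M = -56 (M = (-5 + (-4 - 5))*4 = (-5 - 9)*4 = -14*4 = -56)
(-488 + (-2 + M/(4*(-1 - 2) + t)))² = (-488 + (-2 - 56/(4*(-1 - 2) + 6)))² = (-488 + (-2 - 56/(4*(-3) + 6)))² = (-488 + (-2 - 56/(-12 + 6)))² = (-488 + (-2 - 56/(-6)))² = (-488 + (-2 - 56*(-⅙)))² = (-488 + (-2 + 28/3))² = (-488 + 22/3)² = (-1442/3)² = 2079364/9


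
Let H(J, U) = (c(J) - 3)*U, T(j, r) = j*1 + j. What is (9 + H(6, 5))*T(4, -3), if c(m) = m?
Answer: 192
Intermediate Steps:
T(j, r) = 2*j (T(j, r) = j + j = 2*j)
H(J, U) = U*(-3 + J) (H(J, U) = (J - 3)*U = (-3 + J)*U = U*(-3 + J))
(9 + H(6, 5))*T(4, -3) = (9 + 5*(-3 + 6))*(2*4) = (9 + 5*3)*8 = (9 + 15)*8 = 24*8 = 192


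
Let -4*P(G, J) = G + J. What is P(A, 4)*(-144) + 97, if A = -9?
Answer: -83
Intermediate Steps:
P(G, J) = -G/4 - J/4 (P(G, J) = -(G + J)/4 = -G/4 - J/4)
P(A, 4)*(-144) + 97 = (-1/4*(-9) - 1/4*4)*(-144) + 97 = (9/4 - 1)*(-144) + 97 = (5/4)*(-144) + 97 = -180 + 97 = -83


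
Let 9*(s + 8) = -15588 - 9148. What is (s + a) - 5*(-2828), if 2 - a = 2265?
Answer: 82085/9 ≈ 9120.6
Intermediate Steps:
a = -2263 (a = 2 - 1*2265 = 2 - 2265 = -2263)
s = -24808/9 (s = -8 + (-15588 - 9148)/9 = -8 + (⅑)*(-24736) = -8 - 24736/9 = -24808/9 ≈ -2756.4)
(s + a) - 5*(-2828) = (-24808/9 - 2263) - 5*(-2828) = -45175/9 + 14140 = 82085/9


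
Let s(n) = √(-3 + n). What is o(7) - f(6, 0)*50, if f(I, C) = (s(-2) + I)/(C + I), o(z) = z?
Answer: -43 - 25*I*√5/3 ≈ -43.0 - 18.634*I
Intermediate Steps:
f(I, C) = (I + I*√5)/(C + I) (f(I, C) = (√(-3 - 2) + I)/(C + I) = (√(-5) + I)/(C + I) = (I*√5 + I)/(C + I) = (I + I*√5)/(C + I))
o(7) - f(6, 0)*50 = 7 - (6 + I*√5)/(0 + 6)*50 = 7 - (6 + I*√5)/6*50 = 7 - (1 + I*√5/6)*50 = 7 + (-1 - I*√5/6)*50 = 7 + (-50 - 25*I*√5/3) = -43 - 25*I*√5/3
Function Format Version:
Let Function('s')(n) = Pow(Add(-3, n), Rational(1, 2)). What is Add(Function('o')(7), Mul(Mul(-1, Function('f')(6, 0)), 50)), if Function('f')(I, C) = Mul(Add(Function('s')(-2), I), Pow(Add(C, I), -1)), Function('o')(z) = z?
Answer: Add(-43, Mul(Rational(-25, 3), I, Pow(5, Rational(1, 2)))) ≈ Add(-43.000, Mul(-18.634, I))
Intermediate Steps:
Function('f')(I, C) = Mul(Pow(Add(C, I), -1), Add(I, Mul(I, Pow(5, Rational(1, 2))))) (Function('f')(I, C) = Mul(Add(Pow(Add(-3, -2), Rational(1, 2)), I), Pow(Add(C, I), -1)) = Mul(Add(Pow(-5, Rational(1, 2)), I), Pow(Add(C, I), -1)) = Mul(Add(Mul(I, Pow(5, Rational(1, 2))), I), Pow(Add(C, I), -1)) = Mul(Add(I, Mul(I, Pow(5, Rational(1, 2)))), Pow(Add(C, I), -1)) = Mul(Pow(Add(C, I), -1), Add(I, Mul(I, Pow(5, Rational(1, 2))))))
Add(Function('o')(7), Mul(Mul(-1, Function('f')(6, 0)), 50)) = Add(7, Mul(Mul(-1, Mul(Pow(Add(0, 6), -1), Add(6, Mul(I, Pow(5, Rational(1, 2)))))), 50)) = Add(7, Mul(Mul(-1, Mul(Pow(6, -1), Add(6, Mul(I, Pow(5, Rational(1, 2)))))), 50)) = Add(7, Mul(Mul(-1, Mul(Rational(1, 6), Add(6, Mul(I, Pow(5, Rational(1, 2)))))), 50)) = Add(7, Mul(Mul(-1, Add(1, Mul(Rational(1, 6), I, Pow(5, Rational(1, 2))))), 50)) = Add(7, Mul(Add(-1, Mul(Rational(-1, 6), I, Pow(5, Rational(1, 2)))), 50)) = Add(7, Add(-50, Mul(Rational(-25, 3), I, Pow(5, Rational(1, 2))))) = Add(-43, Mul(Rational(-25, 3), I, Pow(5, Rational(1, 2))))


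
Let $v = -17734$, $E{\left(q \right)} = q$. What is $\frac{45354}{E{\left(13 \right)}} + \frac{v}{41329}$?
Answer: $\frac{1874204924}{537277} \approx 3488.3$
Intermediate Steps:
$\frac{45354}{E{\left(13 \right)}} + \frac{v}{41329} = \frac{45354}{13} - \frac{17734}{41329} = \frac{1874204924}{537277}$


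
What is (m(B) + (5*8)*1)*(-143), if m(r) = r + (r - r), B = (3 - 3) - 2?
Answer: -5434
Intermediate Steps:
B = -2 (B = 0 - 2 = -2)
m(r) = r (m(r) = r + 0 = r)
(m(B) + (5*8)*1)*(-143) = (-2 + (5*8)*1)*(-143) = (-2 + 40*1)*(-143) = (-2 + 40)*(-143) = 38*(-143) = -5434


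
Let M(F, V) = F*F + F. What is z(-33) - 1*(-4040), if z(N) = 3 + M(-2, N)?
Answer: 4045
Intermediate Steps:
M(F, V) = F + F**2 (M(F, V) = F**2 + F = F + F**2)
z(N) = 5 (z(N) = 3 - 2*(1 - 2) = 3 - 2*(-1) = 3 + 2 = 5)
z(-33) - 1*(-4040) = 5 - 1*(-4040) = 5 + 4040 = 4045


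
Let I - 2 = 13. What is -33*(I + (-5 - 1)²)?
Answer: -1683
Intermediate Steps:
I = 15 (I = 2 + 13 = 15)
-33*(I + (-5 - 1)²) = -33*(15 + (-5 - 1)²) = -33*(15 + (-6)²) = -33*(15 + 36) = -33*51 = -1683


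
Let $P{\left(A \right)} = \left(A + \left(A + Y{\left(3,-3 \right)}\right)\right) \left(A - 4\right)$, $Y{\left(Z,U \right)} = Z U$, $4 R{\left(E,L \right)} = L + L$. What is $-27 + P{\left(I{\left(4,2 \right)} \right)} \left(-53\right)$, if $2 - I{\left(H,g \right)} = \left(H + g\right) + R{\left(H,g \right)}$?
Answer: $-9090$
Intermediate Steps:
$R{\left(E,L \right)} = \frac{L}{2}$ ($R{\left(E,L \right)} = \frac{L + L}{4} = \frac{2 L}{4} = \frac{L}{2}$)
$I{\left(H,g \right)} = 2 - H - \frac{3 g}{2}$ ($I{\left(H,g \right)} = 2 - \left(\left(H + g\right) + \frac{g}{2}\right) = 2 - \left(H + \frac{3 g}{2}\right) = 2 - H - \frac{3 g}{2}$)
$Y{\left(Z,U \right)} = U Z$
$P{\left(A \right)} = \left(-9 + 2 A\right) \left(-4 + A\right)$ ($P{\left(A \right)} = \left(A + \left(A - 9\right)\right) \left(A - 4\right) = \left(A + \left(A - 9\right)\right) \left(-4 + A\right) = \left(A + \left(-9 + A\right)\right) \left(-4 + A\right) = \left(-9 + 2 A\right) \left(-4 + A\right)$)
$-27 + P{\left(I{\left(4,2 \right)} \right)} \left(-53\right) = -27 + \left(36 - 17 \left(2 - 4 - 3\right) + 2 \left(2 - 4 - 3\right)^{2}\right) \left(-53\right) = -27 + \left(36 - -85 + 2 \left(-5\right)^{2}\right) \left(-53\right) = -27 + \left(36 + 85 + 2 \cdot 25\right) \left(-53\right) = -27 + \left(36 + 85 + 50\right) \left(-53\right) = -27 + 171 \left(-53\right) = -27 - 9063 = -9090$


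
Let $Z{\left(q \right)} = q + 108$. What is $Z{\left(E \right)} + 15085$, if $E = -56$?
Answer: $15137$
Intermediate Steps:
$Z{\left(q \right)} = 108 + q$
$Z{\left(E \right)} + 15085 = \left(108 - 56\right) + 15085 = 52 + 15085 = 15137$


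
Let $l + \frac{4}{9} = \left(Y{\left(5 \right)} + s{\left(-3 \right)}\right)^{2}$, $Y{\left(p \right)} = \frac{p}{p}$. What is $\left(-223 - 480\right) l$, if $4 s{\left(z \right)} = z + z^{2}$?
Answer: $- \frac{146927}{36} \approx -4081.3$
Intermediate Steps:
$Y{\left(p \right)} = 1$
$s{\left(z \right)} = \frac{z}{4} + \frac{z^{2}}{4}$ ($s{\left(z \right)} = \frac{z + z^{2}}{4} = \frac{z}{4} + \frac{z^{2}}{4}$)
$l = \frac{209}{36}$ ($l = - \frac{4}{9} + \left(1 + \frac{1}{4} \left(-3\right) \left(1 - 3\right)\right)^{2} = - \frac{4}{9} + \left(1 + \frac{1}{4} \left(-3\right) \left(-2\right)\right)^{2} = - \frac{4}{9} + \left(1 + \frac{3}{2}\right)^{2} = - \frac{4}{9} + \left(\frac{5}{2}\right)^{2} = - \frac{4}{9} + \frac{25}{4} = \frac{209}{36} \approx 5.8056$)
$\left(-223 - 480\right) l = \left(-223 - 480\right) \frac{209}{36} = \left(-703\right) \frac{209}{36} = - \frac{146927}{36}$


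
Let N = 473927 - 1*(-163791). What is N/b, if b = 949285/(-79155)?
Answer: -10095713658/189857 ≈ -53175.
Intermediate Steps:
N = 637718 (N = 473927 + 163791 = 637718)
b = -189857/15831 (b = 949285*(-1/79155) = -189857/15831 ≈ -11.993)
N/b = 637718/(-189857/15831) = 637718*(-15831/189857) = -10095713658/189857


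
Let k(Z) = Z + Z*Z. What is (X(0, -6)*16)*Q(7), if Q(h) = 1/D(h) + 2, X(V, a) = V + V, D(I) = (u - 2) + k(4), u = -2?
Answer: 0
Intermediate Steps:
k(Z) = Z + Z²
D(I) = 16 (D(I) = (-2 - 2) + 4*(1 + 4) = -4 + 4*5 = -4 + 20 = 16)
X(V, a) = 2*V
Q(h) = 33/16 (Q(h) = 1/16 + 2 = 33/16)
(X(0, -6)*16)*Q(7) = ((2*0)*16)*(33/16) = (0*16)*(33/16) = 0*(33/16) = 0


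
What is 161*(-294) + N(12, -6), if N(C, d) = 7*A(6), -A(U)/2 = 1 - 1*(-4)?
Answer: -47404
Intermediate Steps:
A(U) = -10 (A(U) = -2*(1 - 1*(-4)) = -2*(1 + 4) = -2*5 = -10)
N(C, d) = -70 (N(C, d) = 7*(-10) = -70)
161*(-294) + N(12, -6) = 161*(-294) - 70 = -47334 - 70 = -47404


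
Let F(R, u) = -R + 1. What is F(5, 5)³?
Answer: -64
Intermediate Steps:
F(R, u) = 1 - R
F(5, 5)³ = (1 - 1*5)³ = (1 - 5)³ = (-4)³ = -64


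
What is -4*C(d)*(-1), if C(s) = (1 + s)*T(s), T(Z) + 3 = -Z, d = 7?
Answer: -320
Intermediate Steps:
T(Z) = -3 - Z
C(s) = (1 + s)*(-3 - s)
-4*C(d)*(-1) = -(-4)*(1 + 7)*(3 + 7)*(-1) = -(-4)*8*10*(-1) = -4*(-80)*(-1) = 320*(-1) = -320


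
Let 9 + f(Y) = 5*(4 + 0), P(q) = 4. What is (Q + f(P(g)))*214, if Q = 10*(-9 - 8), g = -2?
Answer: -34026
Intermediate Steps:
f(Y) = 11 (f(Y) = -9 + 5*(4 + 0) = -9 + 5*4 = -9 + 20 = 11)
Q = -170 (Q = 10*(-17) = -170)
(Q + f(P(g)))*214 = (-170 + 11)*214 = -159*214 = -34026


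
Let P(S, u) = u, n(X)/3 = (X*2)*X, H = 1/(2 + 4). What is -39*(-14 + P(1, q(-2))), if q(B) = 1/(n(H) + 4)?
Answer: 13416/25 ≈ 536.64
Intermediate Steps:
H = ⅙ (H = 1/6 = ⅙ ≈ 0.16667)
n(X) = 6*X² (n(X) = 3*((X*2)*X) = 3*((2*X)*X) = 3*(2*X²) = 6*X²)
q(B) = 6/25 (q(B) = 1/(6*(⅙)² + 4) = 1/(6*(1/36) + 4) = 1/(⅙ + 4) = 1/(25/6) = 6/25)
-39*(-14 + P(1, q(-2))) = -39*(-14 + 6/25) = -39*(-344/25) = 13416/25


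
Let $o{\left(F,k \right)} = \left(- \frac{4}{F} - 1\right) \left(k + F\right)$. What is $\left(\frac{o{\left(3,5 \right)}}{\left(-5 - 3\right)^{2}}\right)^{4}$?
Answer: $\frac{2401}{331776} \approx 0.0072368$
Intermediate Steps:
$o{\left(F,k \right)} = \left(-1 - \frac{4}{F}\right) \left(F + k\right)$
$\left(\frac{o{\left(3,5 \right)}}{\left(-5 - 3\right)^{2}}\right)^{4} = \left(\frac{-4 - 3 - 5 - \frac{20}{3}}{\left(-5 - 3\right)^{2}}\right)^{4} = \left(\frac{-4 - 3 - 5 - 20 \cdot \frac{1}{3}}{\left(-8\right)^{2}}\right)^{4} = \left(\frac{-4 - 3 - 5 - \frac{20}{3}}{64}\right)^{4} = \left(\left(- \frac{56}{3}\right) \frac{1}{64}\right)^{4} = \left(- \frac{7}{24}\right)^{4} = \frac{2401}{331776}$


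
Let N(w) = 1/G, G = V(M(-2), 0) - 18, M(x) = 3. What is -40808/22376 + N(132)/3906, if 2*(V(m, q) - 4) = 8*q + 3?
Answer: -249059122/136563525 ≈ -1.8238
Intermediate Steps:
V(m, q) = 11/2 + 4*q (V(m, q) = 4 + (8*q + 3)/2 = 4 + (3 + 8*q)/2 = 4 + (3/2 + 4*q) = 11/2 + 4*q)
G = -25/2 (G = (11/2 + 4*0) - 18 = (11/2 + 0) - 18 = 11/2 - 18 = -25/2 ≈ -12.500)
N(w) = -2/25 (N(w) = 1/(-25/2) = -2/25)
-40808/22376 + N(132)/3906 = -40808/22376 - 2/25/3906 = -40808*1/22376 - 2/25*1/3906 = -5101/2797 - 1/48825 = -249059122/136563525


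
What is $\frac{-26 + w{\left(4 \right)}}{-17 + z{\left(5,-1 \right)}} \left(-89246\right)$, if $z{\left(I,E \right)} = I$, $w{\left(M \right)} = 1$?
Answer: $- \frac{1115575}{6} \approx -1.8593 \cdot 10^{5}$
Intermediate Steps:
$\frac{-26 + w{\left(4 \right)}}{-17 + z{\left(5,-1 \right)}} \left(-89246\right) = \frac{-26 + 1}{-17 + 5} \left(-89246\right) = - \frac{25}{-12} \left(-89246\right) = \left(-25\right) \left(- \frac{1}{12}\right) \left(-89246\right) = \frac{25}{12} \left(-89246\right) = - \frac{1115575}{6}$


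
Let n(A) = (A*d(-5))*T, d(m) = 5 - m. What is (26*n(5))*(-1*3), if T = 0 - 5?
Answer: 19500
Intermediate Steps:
T = -5
n(A) = -50*A (n(A) = (A*(5 - 1*(-5)))*(-5) = (A*(5 + 5))*(-5) = (A*10)*(-5) = (10*A)*(-5) = -50*A)
(26*n(5))*(-1*3) = (26*(-50*5))*(-1*3) = (26*(-250))*(-3) = -6500*(-3) = 19500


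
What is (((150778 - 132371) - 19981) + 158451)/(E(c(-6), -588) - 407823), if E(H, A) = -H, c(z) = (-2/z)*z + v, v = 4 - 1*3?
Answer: -156877/407822 ≈ -0.38467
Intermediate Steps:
v = 1 (v = 4 - 3 = 1)
c(z) = -1 (c(z) = (-2/z)*z + 1 = -2 + 1 = -1)
(((150778 - 132371) - 19981) + 158451)/(E(c(-6), -588) - 407823) = (((150778 - 132371) - 19981) + 158451)/(-1*(-1) - 407823) = ((18407 - 19981) + 158451)/(1 - 407823) = (-1574 + 158451)/(-407822) = 156877*(-1/407822) = -156877/407822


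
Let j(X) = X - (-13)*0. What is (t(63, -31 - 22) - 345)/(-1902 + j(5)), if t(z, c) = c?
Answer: 398/1897 ≈ 0.20981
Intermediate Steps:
j(X) = X (j(X) = X - 1*0 = X + 0 = X)
(t(63, -31 - 22) - 345)/(-1902 + j(5)) = ((-31 - 22) - 345)/(-1902 + 5) = (-53 - 345)/(-1897) = -398*(-1/1897) = 398/1897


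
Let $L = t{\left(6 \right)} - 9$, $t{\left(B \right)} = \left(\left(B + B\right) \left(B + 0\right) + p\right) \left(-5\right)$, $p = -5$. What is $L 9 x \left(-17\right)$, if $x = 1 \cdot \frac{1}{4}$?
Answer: $13158$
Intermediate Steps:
$x = \frac{1}{4}$ ($x = 1 \cdot \frac{1}{4} = \frac{1}{4} \approx 0.25$)
$t{\left(B \right)} = 25 - 10 B^{2}$ ($t{\left(B \right)} = \left(\left(B + B\right) \left(B + 0\right) - 5\right) \left(-5\right) = \left(2 B B - 5\right) \left(-5\right) = \left(2 B^{2} - 5\right) \left(-5\right) = \left(-5 + 2 B^{2}\right) \left(-5\right) = 25 - 10 B^{2}$)
$L = -344$ ($L = \left(25 - 10 \cdot 6^{2}\right) - 9 = \left(25 - 360\right) - 9 = -335 - 9 = -344$)
$L 9 x \left(-17\right) = \left(-344\right) 9 \cdot \frac{1}{4} \left(-17\right) = \left(-3096\right) \left(- \frac{17}{4}\right) = 13158$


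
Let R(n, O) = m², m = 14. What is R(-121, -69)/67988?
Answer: 49/16997 ≈ 0.0028829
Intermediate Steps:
R(n, O) = 196 (R(n, O) = 14² = 196)
R(-121, -69)/67988 = 196/67988 = 196*(1/67988) = 49/16997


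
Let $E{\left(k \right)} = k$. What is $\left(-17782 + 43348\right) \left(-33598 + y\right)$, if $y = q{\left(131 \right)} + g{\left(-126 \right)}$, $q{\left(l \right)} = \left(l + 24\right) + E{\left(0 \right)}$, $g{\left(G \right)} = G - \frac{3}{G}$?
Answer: $- \frac{6007571117}{7} \approx -8.5822 \cdot 10^{8}$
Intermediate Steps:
$q{\left(l \right)} = 24 + l$ ($q{\left(l \right)} = \left(l + 24\right) + 0 = \left(24 + l\right) + 0 = 24 + l$)
$y = \frac{1219}{42}$ ($y = \left(24 + 131\right) - \left(126 + \frac{3}{-126}\right) = 155 - \frac{5291}{42} = \frac{1219}{42} \approx 29.024$)
$\left(-17782 + 43348\right) \left(-33598 + y\right) = \left(-17782 + 43348\right) \left(-33598 + \frac{1219}{42}\right) = 25566 \left(- \frac{1409897}{42}\right) = - \frac{6007571117}{7}$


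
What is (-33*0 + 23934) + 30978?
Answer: 54912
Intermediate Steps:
(-33*0 + 23934) + 30978 = (0 + 23934) + 30978 = 23934 + 30978 = 54912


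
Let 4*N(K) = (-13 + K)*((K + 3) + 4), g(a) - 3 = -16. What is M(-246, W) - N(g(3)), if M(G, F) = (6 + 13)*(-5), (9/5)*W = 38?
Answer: -134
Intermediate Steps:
W = 190/9 (W = (5/9)*38 = 190/9 ≈ 21.111)
g(a) = -13 (g(a) = 3 - 16 = -13)
M(G, F) = -95 (M(G, F) = 19*(-5) = -95)
N(K) = (-13 + K)*(7 + K)/4 (N(K) = ((-13 + K)*((K + 3) + 4))/4 = ((-13 + K)*((3 + K) + 4))/4 = ((-13 + K)*(7 + K))/4 = (-13 + K)*(7 + K)/4)
M(-246, W) - N(g(3)) = -95 - (-91/4 - 3/2*(-13) + (¼)*(-13)²) = -95 - (-91/4 + 39/2 + (¼)*169) = -95 - (-91/4 + 39/2 + 169/4) = -95 - 1*39 = -95 - 39 = -134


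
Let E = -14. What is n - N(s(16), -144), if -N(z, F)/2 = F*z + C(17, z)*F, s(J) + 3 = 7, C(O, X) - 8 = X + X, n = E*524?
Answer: -13096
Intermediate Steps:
n = -7336 (n = -14*524 = -7336)
C(O, X) = 8 + 2*X (C(O, X) = 8 + (X + X) = 8 + 2*X)
s(J) = 4 (s(J) = -3 + 7 = 4)
N(z, F) = -2*F*z - 2*F*(8 + 2*z) (N(z, F) = -2*(F*z + (8 + 2*z)*F) = -2*(F*z + F*(8 + 2*z)) = -2*F*z - 2*F*(8 + 2*z))
n - N(s(16), -144) = -7336 - (-2)*(-144)*(8 + 3*4) = -7336 - (-2)*(-144)*(8 + 12) = -7336 - (-2)*(-144)*20 = -7336 - 1*5760 = -7336 - 5760 = -13096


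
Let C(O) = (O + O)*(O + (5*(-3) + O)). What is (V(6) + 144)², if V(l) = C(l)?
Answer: 11664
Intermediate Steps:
C(O) = 2*O*(-15 + 2*O) (C(O) = (2*O)*(O + (-15 + O)) = (2*O)*(-15 + 2*O) = 2*O*(-15 + 2*O))
V(l) = 2*l*(-15 + 2*l)
(V(6) + 144)² = (2*6*(-15 + 2*6) + 144)² = (2*6*(-15 + 12) + 144)² = (2*6*(-3) + 144)² = (-36 + 144)² = 108² = 11664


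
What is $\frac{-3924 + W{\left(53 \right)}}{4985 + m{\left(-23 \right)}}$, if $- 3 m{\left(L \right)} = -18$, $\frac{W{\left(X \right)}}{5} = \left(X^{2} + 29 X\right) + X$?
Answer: $\frac{18071}{4991} \approx 3.6207$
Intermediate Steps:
$W{\left(X \right)} = 5 X^{2} + 150 X$ ($W{\left(X \right)} = 5 \left(\left(X^{2} + 29 X\right) + X\right) = 5 \left(X^{2} + 30 X\right) = 5 X^{2} + 150 X$)
$m{\left(L \right)} = 6$ ($m{\left(L \right)} = \left(- \frac{1}{3}\right) \left(-18\right) = 6$)
$\frac{-3924 + W{\left(53 \right)}}{4985 + m{\left(-23 \right)}} = \frac{-3924 + 5 \cdot 53 \left(30 + 53\right)}{4985 + 6} = \frac{-3924 + 5 \cdot 53 \cdot 83}{4991} = \left(-3924 + 21995\right) \frac{1}{4991} = 18071 \cdot \frac{1}{4991} = \frac{18071}{4991}$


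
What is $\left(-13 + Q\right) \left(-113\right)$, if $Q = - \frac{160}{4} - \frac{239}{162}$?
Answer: $\frac{997225}{162} \approx 6155.7$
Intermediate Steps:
$Q = - \frac{6719}{162}$ ($Q = \left(-160\right) \frac{1}{4} - \frac{239}{162} = -40 - \frac{239}{162} = - \frac{6719}{162} \approx -41.475$)
$\left(-13 + Q\right) \left(-113\right) = \left(-13 - \frac{6719}{162}\right) \left(-113\right) = \left(- \frac{8825}{162}\right) \left(-113\right) = \frac{997225}{162}$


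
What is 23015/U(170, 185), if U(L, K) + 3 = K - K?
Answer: -23015/3 ≈ -7671.7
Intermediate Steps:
U(L, K) = -3 (U(L, K) = -3 + (K - K) = -3 + 0 = -3)
23015/U(170, 185) = 23015/(-3) = 23015*(-⅓) = -23015/3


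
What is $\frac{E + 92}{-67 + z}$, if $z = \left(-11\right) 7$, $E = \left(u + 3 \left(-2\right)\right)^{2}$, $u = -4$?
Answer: $- \frac{4}{3} \approx -1.3333$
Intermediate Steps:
$E = 100$ ($E = \left(-4 + 3 \left(-2\right)\right)^{2} = \left(-4 - 6\right)^{2} = \left(-10\right)^{2} = 100$)
$z = -77$
$\frac{E + 92}{-67 + z} = \frac{100 + 92}{-67 - 77} = \frac{192}{-144} = 192 \left(- \frac{1}{144}\right) = - \frac{4}{3}$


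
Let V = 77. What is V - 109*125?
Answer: -13548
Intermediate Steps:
V - 109*125 = 77 - 109*125 = 77 - 13625 = -13548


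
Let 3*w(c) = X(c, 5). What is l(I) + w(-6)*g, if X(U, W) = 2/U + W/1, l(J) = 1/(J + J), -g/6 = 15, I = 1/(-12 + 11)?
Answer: -281/2 ≈ -140.50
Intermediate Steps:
I = -1 (I = 1/(-1) = -1)
g = -90 (g = -6*15 = -90)
l(J) = 1/(2*J)
X(U, W) = W + 2/U (X(U, W) = 2/U + W*1 = 2/U + W = W + 2/U)
w(c) = 5/3 + 2/(3*c) (w(c) = (5 + 2/c)/3 = 5/3 + 2/(3*c))
l(I) + w(-6)*g = (1/2)/(-1) + ((1/3)*(2 + 5*(-6))/(-6))*(-90) = (1/2)*(-1) + ((1/3)*(-1/6)*(2 - 30))*(-90) = -1/2 + ((1/3)*(-1/6)*(-28))*(-90) = -1/2 + (14/9)*(-90) = -1/2 - 140 = -281/2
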